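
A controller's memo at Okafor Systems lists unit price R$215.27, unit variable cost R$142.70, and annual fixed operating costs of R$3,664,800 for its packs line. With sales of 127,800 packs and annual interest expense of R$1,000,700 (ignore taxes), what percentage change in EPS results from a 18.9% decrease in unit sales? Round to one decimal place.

-38.0%

At 127,800 units, contribution = 127,800 × R$72.57 = R$9,274,446.00.
EBIT = R$9,274,446.00 − R$3,664,800 = R$5,609,646.00.
Interest = R$1,000,700.00, so EBIT − I = R$4,608,946.00.
DCL = total CM / (EBIT − I) = R$9,274,446.00 / R$4,608,946.00 = 2.0123.
EPS therefore changes by 2.0123 × (-18.9%) = -38.0%.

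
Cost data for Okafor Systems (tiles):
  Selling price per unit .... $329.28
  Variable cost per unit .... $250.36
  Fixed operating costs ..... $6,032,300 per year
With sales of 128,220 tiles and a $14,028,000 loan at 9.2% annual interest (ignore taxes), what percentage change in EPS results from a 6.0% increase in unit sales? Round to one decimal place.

+21.7%

At 128,220 units, contribution = 128,220 × $78.92 = $10,119,122.40.
EBIT = $10,119,122.40 − $6,032,300 = $4,086,822.40.
Interest = $1,290,576.00, so EBIT − I = $2,796,246.40.
DCL = total CM / (EBIT − I) = $10,119,122.40 / $2,796,246.40 = 3.6188.
EPS therefore changes by 3.6188 × (+6.0%) = +21.7%.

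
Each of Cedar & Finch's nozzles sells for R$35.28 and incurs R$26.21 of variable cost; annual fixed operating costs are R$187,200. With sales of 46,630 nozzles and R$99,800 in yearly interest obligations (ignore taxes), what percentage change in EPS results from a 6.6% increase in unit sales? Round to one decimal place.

At 46,630 units, contribution = 46,630 × R$9.07 = R$422,934.10.
Operating income = contribution − fixed costs = R$422,934.10 − R$187,200 = R$235,734.10.
Interest = R$99,800.00, so EBIT − I = R$135,934.10.
Degree of combined leverage = contribution ÷ (EBIT − I) = R$422,934.10 ÷ R$135,934.10 = 3.1113.
%ΔEPS = DCL × %ΔSales = 3.1113 × +6.6% = +20.5%.

+20.5%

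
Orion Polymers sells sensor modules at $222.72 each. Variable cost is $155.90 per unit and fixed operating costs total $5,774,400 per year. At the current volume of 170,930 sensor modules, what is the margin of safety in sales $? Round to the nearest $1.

$18,822,682

Unit CM = price − variable cost = $222.72 − $155.90 = $66.82. Break-even units = $5,774,400 ÷ $66.82 = 86,417.24; break-even revenue = 86,417.24 × $222.72 = $19,246,847.77.
Actual sales revenue = 170,930 × $222.72 = $38,069,529.60.
Margin of safety = $38,069,529.60 − $19,246,847.77 = $18,822,682.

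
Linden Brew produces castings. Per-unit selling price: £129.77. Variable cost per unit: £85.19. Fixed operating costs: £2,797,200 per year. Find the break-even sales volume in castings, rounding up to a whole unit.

Contribution margin per unit = £129.77 − £85.19 = £44.58.
Break-even volume = fixed costs ÷ CM per unit = £2,797,200 ÷ £44.58 = 62,745.63, so 62,746 castings.

62,746 castings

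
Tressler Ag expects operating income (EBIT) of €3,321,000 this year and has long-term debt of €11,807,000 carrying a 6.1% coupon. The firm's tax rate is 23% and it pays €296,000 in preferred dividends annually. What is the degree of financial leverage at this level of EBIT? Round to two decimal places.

Interest = €720,227.00.
Pre-tax preferred-dividend burden = €296,000 ÷ (1 − 0.23) = €384,415.58.
DFL = EBIT ÷ [EBIT − I − D_p/(1−t)] = €3,321,000 ÷ [€3,321,000 − €720,227.00 − €384,415.58] = €3,321,000 ÷ €2,216,357.42 = 1.4984.

1.50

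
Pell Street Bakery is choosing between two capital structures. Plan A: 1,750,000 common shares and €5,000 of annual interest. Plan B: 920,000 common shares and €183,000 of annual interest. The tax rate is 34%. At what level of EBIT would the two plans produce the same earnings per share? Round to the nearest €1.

€380,301

Set EPS_A = EPS_B: (EBIT − €5,000)(1 − 0.34) ÷ 1,750,000 = (EBIT − €183,000)(1 − 0.34) ÷ 920,000.
The (1 − t) factor cancels: (EBIT − 5,000) × 920,000 = (EBIT − 183,000) × 1,750,000.
EBIT × (1,750,000 − 920,000) = 183,000 × 1,750,000 − 5,000 × 920,000 = 315,650,000,000, so EBIT = 315,650,000,000 ÷ 830,000 = 380,301.20.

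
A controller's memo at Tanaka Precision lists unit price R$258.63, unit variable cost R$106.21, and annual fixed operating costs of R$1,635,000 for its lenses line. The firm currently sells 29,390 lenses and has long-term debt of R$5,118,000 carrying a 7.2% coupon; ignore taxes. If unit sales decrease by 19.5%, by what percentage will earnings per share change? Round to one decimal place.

Contribution at this volume is 29,390 × R$152.42 = R$4,479,623.80.
Subtracting fixed costs: EBIT = R$4,479,623.80 − R$1,635,000 = R$2,844,623.80.
After interest of R$368,496.00, pre-tax earnings = R$2,476,127.80.
DCL = total CM / (EBIT − I) = R$4,479,623.80 / R$2,476,127.80 = 1.8091.
EPS therefore changes by 1.8091 × (-19.5%) = -35.3%.

-35.3%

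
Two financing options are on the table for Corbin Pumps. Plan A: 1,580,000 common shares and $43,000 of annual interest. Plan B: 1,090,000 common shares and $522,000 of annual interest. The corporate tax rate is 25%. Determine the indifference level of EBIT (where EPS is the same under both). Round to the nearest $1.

$1,587,531

At indifference, (EBIT − 43,000)(1 − t)/1,580,000 = (EBIT − 522,000)(1 − t)/1,090,000.
The (1 − t) factor cancels: (EBIT − 43,000) × 1,090,000 = (EBIT − 522,000) × 1,580,000.
EBIT × (1,580,000 − 1,090,000) = 522,000 × 1,580,000 − 43,000 × 1,090,000 = 777,890,000,000, so EBIT = 777,890,000,000 ÷ 490,000 = 1,587,530.61.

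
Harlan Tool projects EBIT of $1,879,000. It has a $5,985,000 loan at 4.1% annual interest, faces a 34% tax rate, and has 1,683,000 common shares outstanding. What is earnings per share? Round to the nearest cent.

Pre-tax income = $1,879,000 − $245,385.00 = $1,633,615.00.
Net income = $1,633,615.00 × (1 − 0.34) = $1,078,185.90.
EPS = $1,078,185.90 ÷ 1,683,000 = $0.64.

$0.64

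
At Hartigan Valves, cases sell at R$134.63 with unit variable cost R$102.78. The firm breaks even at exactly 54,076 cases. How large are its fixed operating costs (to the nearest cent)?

Each unit contributes R$134.63 − R$102.78 = R$31.85.
Fixed costs = break-even units × CM = 54,076 × R$31.85 = R$1,722,320.60.

R$1,722,320.60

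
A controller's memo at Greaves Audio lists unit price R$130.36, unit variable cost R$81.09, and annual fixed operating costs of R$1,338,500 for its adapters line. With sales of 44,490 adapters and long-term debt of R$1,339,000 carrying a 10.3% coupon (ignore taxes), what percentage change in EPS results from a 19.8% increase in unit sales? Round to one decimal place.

Total contribution margin = 44,490 × R$49.27 = R$2,192,022.30.
EBIT = R$2,192,022.30 − R$1,338,500 = R$853,522.30.
Interest = R$137,917.00, so EBIT − I = R$715,605.30.
Degree of combined leverage = contribution ÷ (EBIT − I) = R$2,192,022.30 ÷ R$715,605.30 = 3.0632.
%ΔEPS = DCL × %ΔSales = 3.0632 × +19.8% = +60.7%.

+60.7%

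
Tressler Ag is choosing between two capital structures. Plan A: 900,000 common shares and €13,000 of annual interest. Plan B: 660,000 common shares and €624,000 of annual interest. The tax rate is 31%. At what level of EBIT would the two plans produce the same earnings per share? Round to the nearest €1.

€2,304,250

At indifference, (EBIT − 13,000)(1 − t)/900,000 = (EBIT − 624,000)(1 − t)/660,000.
Cancelling (1 − t) and cross-multiplying: 660,000·(EBIT − 13,000) = 900,000·(EBIT − 624,000).
EBIT × (900,000 − 660,000) = 624,000 × 900,000 − 13,000 × 660,000 = 553,020,000,000, so EBIT = 553,020,000,000 ÷ 240,000 = 2,304,250.00.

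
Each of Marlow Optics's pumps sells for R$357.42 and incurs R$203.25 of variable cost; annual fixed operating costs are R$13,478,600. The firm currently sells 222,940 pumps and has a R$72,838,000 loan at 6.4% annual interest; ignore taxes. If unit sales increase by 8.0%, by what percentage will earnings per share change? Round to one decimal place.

+16.9%

At 222,940 units, contribution = 222,940 × R$154.17 = R$34,370,659.80.
Operating income = contribution − fixed costs = R$34,370,659.80 − R$13,478,600 = R$20,892,059.80.
Interest = R$4,661,632.00, so EBIT − I = R$16,230,427.80.
DCL = total CM / (EBIT − I) = R$34,370,659.80 / R$16,230,427.80 = 2.1177.
EPS therefore changes by 2.1177 × (+8.0%) = +16.9%.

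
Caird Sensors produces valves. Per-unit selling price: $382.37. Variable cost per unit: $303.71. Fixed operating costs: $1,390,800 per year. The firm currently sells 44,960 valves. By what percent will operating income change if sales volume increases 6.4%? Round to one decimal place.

+10.5%

Total contribution margin = 44,960 × $78.66 = $3,536,553.60.
EBIT = $3,536,553.60 − $1,390,800 = $2,145,753.60.
DOL = contribution ÷ EBIT = $3,536,553.60 ÷ $2,145,753.60 = 1.6482.
%ΔEBIT = DOL × %ΔSales = 1.6482 × +6.4% = +10.5%.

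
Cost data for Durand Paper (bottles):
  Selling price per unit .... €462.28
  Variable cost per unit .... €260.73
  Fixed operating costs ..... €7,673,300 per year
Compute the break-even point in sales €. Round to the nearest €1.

CM per unit = €462.28 − €260.73 = €201.55; CM ratio = €201.55 / €462.28 = 0.4360.
Break-even sales = FC ÷ CM ratio = €7,673,300 × €462.28 / €201.55 = €17,599,668.

€17,599,668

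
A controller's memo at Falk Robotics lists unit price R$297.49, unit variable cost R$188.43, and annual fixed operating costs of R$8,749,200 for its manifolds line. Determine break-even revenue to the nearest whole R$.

R$23,865,757

CM per unit = R$297.49 − R$188.43 = R$109.06; CM ratio = R$109.06 / R$297.49 = 0.3666.
Break-even revenue = fixed costs × price ÷ CM = R$8,749,200 × R$297.49 ÷ R$109.06 = R$23,865,757.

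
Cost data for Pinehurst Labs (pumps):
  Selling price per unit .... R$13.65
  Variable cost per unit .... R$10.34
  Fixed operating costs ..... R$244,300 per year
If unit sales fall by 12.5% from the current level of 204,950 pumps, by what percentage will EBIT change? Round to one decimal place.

-19.5%

Contribution at this volume is 204,950 × R$3.31 = R$678,384.50.
Subtracting fixed costs: EBIT = R$678,384.50 − R$244,300 = R$434,084.50.
DOL = contribution ÷ EBIT = R$678,384.50 ÷ R$434,084.50 = 1.5628.
%ΔEBIT = DOL × %ΔSales = 1.5628 × -12.5% = -19.5%.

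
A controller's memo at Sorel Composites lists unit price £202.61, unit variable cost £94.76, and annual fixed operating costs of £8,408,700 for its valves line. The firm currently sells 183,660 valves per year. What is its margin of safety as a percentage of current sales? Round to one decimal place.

Contribution margin per unit = £202.61 − £94.76 = £107.85. Break-even units = £8,408,700 ÷ £107.85 = 77,966.62; break-even revenue = 77,966.62 × £202.61 = £15,796,816.94.
Actual sales revenue = 183,660 × £202.61 = £37,211,352.60.
Margin of safety = (£37,211,352.60 − £15,796,816.94) ÷ £37,211,352.60 = 57.5%.

57.5%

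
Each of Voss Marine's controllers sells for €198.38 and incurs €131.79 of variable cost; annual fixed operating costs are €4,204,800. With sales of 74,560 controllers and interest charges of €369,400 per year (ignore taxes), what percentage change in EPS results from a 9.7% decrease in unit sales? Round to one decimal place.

-123.3%

At 74,560 units, contribution = 74,560 × €66.59 = €4,964,950.40.
Operating income = contribution − fixed costs = €4,964,950.40 − €4,204,800 = €760,150.40.
Interest = €369,400.00, so EBIT − I = €390,750.40.
DCL = total CM / (EBIT − I) = €4,964,950.40 / €390,750.40 = 12.7062.
%ΔEPS = DCL × %ΔSales = 12.7062 × -9.7% = -123.3%.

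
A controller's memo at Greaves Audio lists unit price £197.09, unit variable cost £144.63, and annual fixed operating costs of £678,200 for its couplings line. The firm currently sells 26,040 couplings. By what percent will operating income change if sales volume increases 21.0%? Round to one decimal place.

Contribution at this volume is 26,040 × £52.46 = £1,366,058.40.
EBIT = £1,366,058.40 − £678,200 = £687,858.40.
So DOL = total CM / EBIT = £1,366,058.40 / £687,858.40 = 1.9860.
So EBIT moves 1.9860 × (+21.0%) = +41.7%.

+41.7%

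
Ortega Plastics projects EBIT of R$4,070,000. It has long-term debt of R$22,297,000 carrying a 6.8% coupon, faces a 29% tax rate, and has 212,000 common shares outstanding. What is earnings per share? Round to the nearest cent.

Interest = R$1,516,196.00, so EBT = R$4,070,000 − R$1,516,196.00 = R$2,553,804.00.
After tax at 29%: net income = R$2,553,804.00 × 0.71 = R$1,813,200.84.
EPS = R$1,813,200.84 ÷ 212,000 = R$8.55.

R$8.55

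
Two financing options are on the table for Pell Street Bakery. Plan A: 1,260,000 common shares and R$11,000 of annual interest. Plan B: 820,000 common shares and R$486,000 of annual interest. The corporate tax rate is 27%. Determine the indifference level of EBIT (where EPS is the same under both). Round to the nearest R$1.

At indifference, (EBIT − 11,000)(1 − t)/1,260,000 = (EBIT − 486,000)(1 − t)/820,000.
The (1 − t) factor cancels: (EBIT − 11,000) × 820,000 = (EBIT − 486,000) × 1,260,000.
Solving, EBIT = (486,000·1,260,000 − 11,000·820,000) / (1,260,000 − 820,000) = 603,340,000,000 / 440,000 = 1,371,227.27.

R$1,371,227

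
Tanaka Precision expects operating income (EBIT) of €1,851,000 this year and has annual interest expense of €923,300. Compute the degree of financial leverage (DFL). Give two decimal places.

2.00

Interest = €923,300.00.
DFL = EBIT ÷ (EBIT − I) = €1,851,000 ÷ (€1,851,000 − €923,300.00) = €1,851,000 ÷ €927,700.00 = 1.9953.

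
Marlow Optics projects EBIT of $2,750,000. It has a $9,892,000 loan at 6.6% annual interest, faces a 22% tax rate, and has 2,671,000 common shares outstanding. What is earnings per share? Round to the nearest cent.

Interest = $652,872.00, so EBT = $2,750,000 − $652,872.00 = $2,097,128.00.
Net income = $2,097,128.00 × (1 − 0.22) = $1,635,759.84.
EPS = $1,635,759.84 ÷ 2,671,000 = $0.61.

$0.61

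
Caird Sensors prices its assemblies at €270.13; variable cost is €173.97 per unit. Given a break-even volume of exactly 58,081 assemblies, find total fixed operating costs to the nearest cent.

Each unit contributes €270.13 − €173.97 = €96.16.
Fixed costs = break-even units × CM = 58,081 × €96.16 = €5,585,068.96.

€5,585,068.96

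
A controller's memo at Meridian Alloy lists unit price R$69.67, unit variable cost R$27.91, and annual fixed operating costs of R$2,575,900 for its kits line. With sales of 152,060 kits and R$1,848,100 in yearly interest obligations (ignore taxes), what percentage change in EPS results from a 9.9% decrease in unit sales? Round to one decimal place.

-32.6%

Total contribution margin = 152,060 × R$41.76 = R$6,350,025.60.
Operating income = contribution − fixed costs = R$6,350,025.60 − R$2,575,900 = R$3,774,125.60.
After interest of R$1,848,100.00, pre-tax earnings = R$1,926,025.60.
Degree of combined leverage = contribution ÷ (EBIT − I) = R$6,350,025.60 ÷ R$1,926,025.60 = 3.2970.
EPS therefore changes by 3.2970 × (-9.9%) = -32.6%.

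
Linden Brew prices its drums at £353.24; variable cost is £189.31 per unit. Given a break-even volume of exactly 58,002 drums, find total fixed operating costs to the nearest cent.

Unit CM = price − variable cost = £353.24 − £189.31 = £163.93.
Fixed costs = break-even units × CM = 58,002 × £163.93 = £9,508,267.86.

£9,508,267.86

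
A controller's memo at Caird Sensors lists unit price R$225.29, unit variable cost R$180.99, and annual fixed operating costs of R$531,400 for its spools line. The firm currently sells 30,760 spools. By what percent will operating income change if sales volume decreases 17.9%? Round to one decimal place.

Total contribution margin = 30,760 × R$44.30 = R$1,362,668.00.
Operating income = contribution − fixed costs = R$1,362,668.00 − R$531,400 = R$831,268.00.
Degree of operating leverage = R$1,362,668.00 / R$831,268.00 = 1.6393.
%ΔEBIT = DOL × %ΔSales = 1.6393 × -17.9% = -29.3%.

-29.3%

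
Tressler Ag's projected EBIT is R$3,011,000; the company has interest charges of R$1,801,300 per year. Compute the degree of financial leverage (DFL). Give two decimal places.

2.49

Annual interest charges come to R$1,801,300.00.
Degree of financial leverage = EBIT / (EBIT − interest) = R$3,011,000 / R$1,209,700.00 = 2.4890.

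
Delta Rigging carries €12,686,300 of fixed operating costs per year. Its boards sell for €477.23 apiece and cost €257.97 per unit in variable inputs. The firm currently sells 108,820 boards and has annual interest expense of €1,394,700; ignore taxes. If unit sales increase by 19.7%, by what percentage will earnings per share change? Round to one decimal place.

Contribution at this volume is 108,820 × €219.26 = €23,859,873.20.
Operating income = contribution − fixed costs = €23,859,873.20 − €12,686,300 = €11,173,573.20.
Interest = €1,394,700.00, so EBIT − I = €9,778,873.20.
Degree of combined leverage = contribution ÷ (EBIT − I) = €23,859,873.20 ÷ €9,778,873.20 = 2.4399.
EPS therefore changes by 2.4399 × (+19.7%) = +48.1%.

+48.1%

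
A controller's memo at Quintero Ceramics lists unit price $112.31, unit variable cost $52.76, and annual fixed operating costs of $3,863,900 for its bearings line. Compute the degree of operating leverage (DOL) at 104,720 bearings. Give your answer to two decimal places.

2.63

Contribution at this volume is 104,720 × $59.55 = $6,236,076.00.
EBIT = $6,236,076.00 − $3,863,900 = $2,372,176.00.
Degree of operating leverage = $6,236,076.00 / $2,372,176.00 = 2.6288.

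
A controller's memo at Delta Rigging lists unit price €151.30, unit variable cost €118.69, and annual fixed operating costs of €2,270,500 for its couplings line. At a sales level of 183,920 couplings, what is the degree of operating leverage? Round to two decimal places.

Total contribution margin = 183,920 × €32.61 = €5,997,631.20.
EBIT = €5,997,631.20 − €2,270,500 = €3,727,131.20.
Degree of operating leverage = €5,997,631.20 / €3,727,131.20 = 1.6092.

1.61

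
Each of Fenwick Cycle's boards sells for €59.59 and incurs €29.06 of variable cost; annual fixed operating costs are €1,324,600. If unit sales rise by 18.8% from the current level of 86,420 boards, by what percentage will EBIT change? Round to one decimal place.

Total contribution margin = 86,420 × €30.53 = €2,638,402.60.
EBIT = €2,638,402.60 − €1,324,600 = €1,313,802.60.
So DOL = total CM / EBIT = €2,638,402.60 / €1,313,802.60 = 2.0082.
%ΔEBIT = DOL × %ΔSales = 2.0082 × +18.8% = +37.8%.

+37.8%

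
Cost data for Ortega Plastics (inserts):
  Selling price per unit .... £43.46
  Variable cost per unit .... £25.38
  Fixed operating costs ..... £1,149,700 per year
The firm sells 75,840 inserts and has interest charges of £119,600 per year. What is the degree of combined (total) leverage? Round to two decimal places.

Contribution at this volume is 75,840 × £18.08 = £1,371,187.20.
EBIT = £1,371,187.20 − £1,149,700 = £221,487.20. Interest = £119,600.00.
DOL = £1,371,187.20 ÷ £221,487.20 = 6.1908; DFL = £221,487.20 ÷ £101,887.20 = 2.1738.
DCL = DOL × DFL = 6.1908 × 2.1738 = 13.4576.

13.46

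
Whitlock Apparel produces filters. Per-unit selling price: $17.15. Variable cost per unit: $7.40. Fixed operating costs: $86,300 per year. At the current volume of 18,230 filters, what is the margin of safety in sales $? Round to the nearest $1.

Each unit contributes $17.15 − $7.40 = $9.75. Break-even units = $86,300 ÷ $9.75 = 8,851.28; break-even revenue = 8,851.28 × $17.15 = $151,799.49.
Actual sales revenue = 18,230 × $17.15 = $312,644.50.
Margin of safety = $312,644.50 − $151,799.49 = $160,845.

$160,845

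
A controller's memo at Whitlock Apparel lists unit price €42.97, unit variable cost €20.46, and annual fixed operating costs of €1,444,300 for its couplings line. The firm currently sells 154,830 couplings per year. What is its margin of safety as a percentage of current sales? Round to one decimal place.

Each unit contributes €42.97 − €20.46 = €22.51. Break-even units = €1,444,300 ÷ €22.51 = 64,162.59; break-even revenue = 64,162.59 × €42.97 = €2,757,066.68.
Current sales = 154,830 × €42.97 = €6,653,045.10.
Margin of safety = (€6,653,045.10 − €2,757,066.68) ÷ €6,653,045.10 = 58.6%.

58.6%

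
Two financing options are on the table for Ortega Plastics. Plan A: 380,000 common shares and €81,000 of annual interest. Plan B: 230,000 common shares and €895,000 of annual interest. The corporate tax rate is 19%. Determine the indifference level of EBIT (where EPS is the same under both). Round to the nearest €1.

€2,143,133

Set EPS_A = EPS_B: (EBIT − €81,000)(1 − 0.19) ÷ 380,000 = (EBIT − €895,000)(1 − 0.19) ÷ 230,000.
The (1 − t) factor cancels: (EBIT − 81,000) × 230,000 = (EBIT − 895,000) × 380,000.
Solving, EBIT = (895,000·380,000 − 81,000·230,000) / (380,000 − 230,000) = 321,470,000,000 / 150,000 = 2,143,133.33.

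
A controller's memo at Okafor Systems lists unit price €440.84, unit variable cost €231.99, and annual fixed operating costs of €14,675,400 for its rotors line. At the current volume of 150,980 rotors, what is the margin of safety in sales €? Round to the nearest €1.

Unit CM = price − variable cost = €440.84 − €231.99 = €208.85. Break-even units = €14,675,400 ÷ €208.85 = 70,267.66; break-even revenue = 70,267.66 × €440.84 = €30,976,793.56.
Actual sales revenue = 150,980 × €440.84 = €66,558,023.20.
Margin of safety = €66,558,023.20 − €30,976,793.56 = €35,581,230.

€35,581,230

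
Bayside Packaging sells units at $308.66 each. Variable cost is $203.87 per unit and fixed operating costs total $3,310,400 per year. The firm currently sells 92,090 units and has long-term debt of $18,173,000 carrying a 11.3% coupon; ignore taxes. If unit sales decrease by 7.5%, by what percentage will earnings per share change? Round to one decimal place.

-16.9%

Contribution at this volume is 92,090 × $104.79 = $9,650,111.10.
Operating income = contribution − fixed costs = $9,650,111.10 − $3,310,400 = $6,339,711.10.
Interest = $2,053,549.00, so EBIT − I = $4,286,162.10.
Degree of combined leverage = contribution ÷ (EBIT − I) = $9,650,111.10 ÷ $4,286,162.10 = 2.2515.
%ΔEPS = DCL × %ΔSales = 2.2515 × -7.5% = -16.9%.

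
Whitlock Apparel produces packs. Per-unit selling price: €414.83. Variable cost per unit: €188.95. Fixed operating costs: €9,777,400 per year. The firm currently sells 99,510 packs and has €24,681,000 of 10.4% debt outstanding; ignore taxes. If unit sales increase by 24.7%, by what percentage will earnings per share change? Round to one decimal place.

Contribution at this volume is 99,510 × €225.88 = €22,477,318.80.
EBIT = €22,477,318.80 − €9,777,400 = €12,699,918.80.
After interest of €2,566,824.00, pre-tax earnings = €10,133,094.80.
Degree of combined leverage = contribution ÷ (EBIT − I) = €22,477,318.80 ÷ €10,133,094.80 = 2.2182.
%ΔEPS = DCL × %ΔSales = 2.2182 × +24.7% = +54.8%.

+54.8%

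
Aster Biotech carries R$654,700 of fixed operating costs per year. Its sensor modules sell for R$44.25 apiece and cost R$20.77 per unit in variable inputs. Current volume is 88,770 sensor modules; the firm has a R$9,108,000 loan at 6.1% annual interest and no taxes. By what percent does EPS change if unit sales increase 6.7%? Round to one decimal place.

+16.0%

Contribution at this volume is 88,770 × R$23.48 = R$2,084,319.60.
Operating income = contribution − fixed costs = R$2,084,319.60 − R$654,700 = R$1,429,619.60.
After interest of R$555,588.00, pre-tax earnings = R$874,031.60.
DCL = total CM / (EBIT − I) = R$2,084,319.60 / R$874,031.60 = 2.3847.
%ΔEPS = DCL × %ΔSales = 2.3847 × +6.7% = +16.0%.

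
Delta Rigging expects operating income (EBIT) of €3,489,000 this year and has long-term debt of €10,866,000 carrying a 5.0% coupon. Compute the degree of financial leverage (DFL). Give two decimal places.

Annual interest charges come to €543,300.00.
DFL = EBIT ÷ (EBIT − I) = €3,489,000 ÷ (€3,489,000 − €543,300.00) = €3,489,000 ÷ €2,945,700.00 = 1.1844.

1.18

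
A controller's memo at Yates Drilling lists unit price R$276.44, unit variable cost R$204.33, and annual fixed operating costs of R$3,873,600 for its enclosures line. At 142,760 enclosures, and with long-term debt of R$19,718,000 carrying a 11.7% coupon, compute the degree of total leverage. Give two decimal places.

Contribution at this volume is 142,760 × R$72.11 = R$10,294,423.60.
EBIT = R$10,294,423.60 − R$3,873,600 = R$6,420,823.60. Interest = R$2,307,006.00.
DOL = R$10,294,423.60 ÷ R$6,420,823.60 = 1.6033; DFL = R$6,420,823.60 ÷ R$4,113,817.60 = 1.5608.
DCL = DOL × DFL = 1.6033 × 1.5608 = 2.5024.

2.50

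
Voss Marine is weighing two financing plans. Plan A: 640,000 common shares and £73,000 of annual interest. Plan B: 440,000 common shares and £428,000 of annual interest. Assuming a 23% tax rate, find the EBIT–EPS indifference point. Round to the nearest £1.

£1,209,000

At indifference, (EBIT − 73,000)(1 − t)/640,000 = (EBIT − 428,000)(1 − t)/440,000.
The (1 − t) factor cancels: (EBIT − 73,000) × 440,000 = (EBIT − 428,000) × 640,000.
Solving, EBIT = (428,000·640,000 − 73,000·440,000) / (640,000 − 440,000) = 241,800,000,000 / 200,000 = 1,209,000.00.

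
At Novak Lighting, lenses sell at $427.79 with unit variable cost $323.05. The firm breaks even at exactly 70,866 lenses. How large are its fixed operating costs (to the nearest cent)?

Each unit contributes $427.79 − $323.05 = $104.74.
Since BE = FC / CM, FC = 70,866 × $104.74 = $7,422,504.84.

$7,422,504.84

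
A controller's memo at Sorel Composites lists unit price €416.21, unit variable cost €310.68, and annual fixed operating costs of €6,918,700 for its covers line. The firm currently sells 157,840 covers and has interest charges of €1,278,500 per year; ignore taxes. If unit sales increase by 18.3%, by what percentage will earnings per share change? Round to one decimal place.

At 157,840 units, contribution = 157,840 × €105.53 = €16,656,855.20.
EBIT = €16,656,855.20 − €6,918,700 = €9,738,155.20.
Interest = €1,278,500.00, so EBIT − I = €8,459,655.20.
Degree of combined leverage = contribution ÷ (EBIT − I) = €16,656,855.20 ÷ €8,459,655.20 = 1.9690.
%ΔEPS = DCL × %ΔSales = 1.9690 × +18.3% = +36.0%.

+36.0%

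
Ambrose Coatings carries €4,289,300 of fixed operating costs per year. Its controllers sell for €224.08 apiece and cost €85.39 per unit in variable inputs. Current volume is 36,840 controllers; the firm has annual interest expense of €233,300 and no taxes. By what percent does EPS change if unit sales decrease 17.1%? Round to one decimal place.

-148.9%

Total contribution margin = 36,840 × €138.69 = €5,109,339.60.
Subtracting fixed costs: EBIT = €5,109,339.60 − €4,289,300 = €820,039.60.
Interest = €233,300.00, so EBIT − I = €586,739.60.
DCL = total CM / (EBIT − I) = €5,109,339.60 / €586,739.60 = 8.7080.
%ΔEPS = DCL × %ΔSales = 8.7080 × -17.1% = -148.9%.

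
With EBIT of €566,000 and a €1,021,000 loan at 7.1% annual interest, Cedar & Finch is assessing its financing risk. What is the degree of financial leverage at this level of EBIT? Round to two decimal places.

Annual interest charges come to €72,491.00.
DFL = EBIT ÷ (EBIT − I) = €566,000 ÷ (€566,000 − €72,491.00) = €566,000 ÷ €493,509.00 = 1.1469.

1.15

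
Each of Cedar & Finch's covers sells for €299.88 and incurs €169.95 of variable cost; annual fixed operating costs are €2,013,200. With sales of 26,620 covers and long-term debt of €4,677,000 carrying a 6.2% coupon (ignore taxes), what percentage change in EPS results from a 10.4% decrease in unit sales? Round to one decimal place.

-31.1%

Contribution at this volume is 26,620 × €129.93 = €3,458,736.60.
Subtracting fixed costs: EBIT = €3,458,736.60 − €2,013,200 = €1,445,536.60.
After interest of €289,974.00, pre-tax earnings = €1,155,562.60.
Degree of combined leverage = contribution ÷ (EBIT − I) = €3,458,736.60 ÷ €1,155,562.60 = 2.9931.
%ΔEPS = DCL × %ΔSales = 2.9931 × -10.4% = -31.1%.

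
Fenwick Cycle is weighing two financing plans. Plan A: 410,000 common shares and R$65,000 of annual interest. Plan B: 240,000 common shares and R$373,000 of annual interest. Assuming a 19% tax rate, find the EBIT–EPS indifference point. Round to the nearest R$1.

At indifference, (EBIT − 65,000)(1 − t)/410,000 = (EBIT − 373,000)(1 − t)/240,000.
Cancelling (1 − t) and cross-multiplying: 240,000·(EBIT − 65,000) = 410,000·(EBIT − 373,000).
Solving, EBIT = (373,000·410,000 − 65,000·240,000) / (410,000 − 240,000) = 137,330,000,000 / 170,000 = 807,823.53.

R$807,824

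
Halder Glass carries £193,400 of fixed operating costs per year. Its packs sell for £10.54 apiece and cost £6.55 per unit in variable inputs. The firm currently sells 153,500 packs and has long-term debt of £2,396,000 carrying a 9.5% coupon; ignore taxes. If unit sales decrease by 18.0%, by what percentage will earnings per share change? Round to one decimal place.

-57.6%

Contribution at this volume is 153,500 × £3.99 = £612,465.00.
Subtracting fixed costs: EBIT = £612,465.00 − £193,400 = £419,065.00.
After interest of £227,620.00, pre-tax earnings = £191,445.00.
DCL = total CM / (EBIT − I) = £612,465.00 / £191,445.00 = 3.1992.
EPS therefore changes by 3.1992 × (-18.0%) = -57.6%.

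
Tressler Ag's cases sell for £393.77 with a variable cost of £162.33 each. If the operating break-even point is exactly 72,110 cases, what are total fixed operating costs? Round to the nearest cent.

£16,689,138.40

Each unit contributes £393.77 − £162.33 = £231.44.
Fixed costs = break-even units × CM = 72,110 × £231.44 = £16,689,138.40.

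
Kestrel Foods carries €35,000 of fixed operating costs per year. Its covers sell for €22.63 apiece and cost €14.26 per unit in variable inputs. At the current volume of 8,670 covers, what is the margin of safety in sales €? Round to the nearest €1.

€101,572

Unit CM = price − variable cost = €22.63 − €14.26 = €8.37. Break-even units = €35,000 ÷ €8.37 = 4,181.60; break-even revenue = 4,181.60 × €22.63 = €94,629.63.
Current sales = 8,670 × €22.63 = €196,202.10.
Margin of safety = €196,202.10 − €94,629.63 = €101,572.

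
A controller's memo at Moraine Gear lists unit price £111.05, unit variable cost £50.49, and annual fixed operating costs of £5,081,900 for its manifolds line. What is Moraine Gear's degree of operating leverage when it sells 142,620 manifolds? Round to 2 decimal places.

Total contribution margin = 142,620 × £60.56 = £8,637,067.20.
EBIT = £8,637,067.20 − £5,081,900 = £3,555,167.20.
So DOL = total CM / EBIT = £8,637,067.20 / £3,555,167.20 = 2.4294.

2.43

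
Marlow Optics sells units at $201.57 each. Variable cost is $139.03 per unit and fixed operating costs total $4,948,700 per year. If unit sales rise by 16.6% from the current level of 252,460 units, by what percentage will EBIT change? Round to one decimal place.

+24.2%

Total contribution margin = 252,460 × $62.54 = $15,788,848.40.
Subtracting fixed costs: EBIT = $15,788,848.40 − $4,948,700 = $10,840,148.40.
Degree of operating leverage = $15,788,848.40 / $10,840,148.40 = 1.4565.
%ΔEBIT = DOL × %ΔSales = 1.4565 × +16.6% = +24.2%.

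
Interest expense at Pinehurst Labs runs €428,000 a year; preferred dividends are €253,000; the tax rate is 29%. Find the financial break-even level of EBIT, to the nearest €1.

€784,338

Preferred dividends are paid after tax, so their pre-tax equivalent is €253,000 ÷ (1 − 0.29) = €356,338.03.
EPS = 0 when EBIT covers interest plus the pre-tax preferred burden: €428,000 + €356,338.03 = €784,338.03.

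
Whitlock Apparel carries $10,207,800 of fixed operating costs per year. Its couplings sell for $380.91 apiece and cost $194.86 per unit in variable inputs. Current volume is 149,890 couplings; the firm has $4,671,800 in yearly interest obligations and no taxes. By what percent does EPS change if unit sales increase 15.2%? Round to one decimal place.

Contribution at this volume is 149,890 × $186.05 = $27,887,034.50.
Operating income = contribution − fixed costs = $27,887,034.50 − $10,207,800 = $17,679,234.50.
Interest = $4,671,800.00, so EBIT − I = $13,007,434.50.
Degree of combined leverage = contribution ÷ (EBIT − I) = $27,887,034.50 ÷ $13,007,434.50 = 2.1439.
EPS therefore changes by 2.1439 × (+15.2%) = +32.6%.

+32.6%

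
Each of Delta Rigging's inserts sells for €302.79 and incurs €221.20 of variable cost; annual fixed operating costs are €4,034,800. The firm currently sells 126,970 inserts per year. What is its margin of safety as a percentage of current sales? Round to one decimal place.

Unit CM = price − variable cost = €302.79 − €221.20 = €81.59. Break-even units = €4,034,800 ÷ €81.59 = 49,452.14; break-even revenue = 49,452.14 × €302.79 = €14,973,613.09.
Current sales = 126,970 × €302.79 = €38,445,246.30.
Margin of safety = (€38,445,246.30 − €14,973,613.09) ÷ €38,445,246.30 = 61.1%.

61.1%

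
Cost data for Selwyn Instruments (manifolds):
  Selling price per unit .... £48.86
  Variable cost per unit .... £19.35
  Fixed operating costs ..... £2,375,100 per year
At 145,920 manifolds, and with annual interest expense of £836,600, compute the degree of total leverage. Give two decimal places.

At 145,920 units, contribution = 145,920 × £29.51 = £4,306,099.20.
Operating income = contribution − fixed costs = £4,306,099.20 − £2,375,100 = £1,930,999.20. Interest = £836,600.00.
DOL = £4,306,099.20 ÷ £1,930,999.20 = 2.2300; DFL = £1,930,999.20 ÷ £1,094,399.20 = 1.7644.
DCL = DOL × DFL = 2.2300 × 1.7644 = 3.9346.

3.93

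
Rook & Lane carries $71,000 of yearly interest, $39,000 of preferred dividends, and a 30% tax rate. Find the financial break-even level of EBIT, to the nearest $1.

Grossing the preferred dividend up to pre-tax terms: $39,000 / (1 − 0.30) = $55,714.29.
EPS = 0 when EBIT covers interest plus the pre-tax preferred burden: $71,000 + $55,714.29 = $126,714.29.

$126,714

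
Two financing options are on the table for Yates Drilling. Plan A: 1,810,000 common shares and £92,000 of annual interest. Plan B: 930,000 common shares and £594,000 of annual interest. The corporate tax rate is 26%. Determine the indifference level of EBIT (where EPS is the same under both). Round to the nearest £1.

£1,124,523

At indifference, (EBIT − 92,000)(1 − t)/1,810,000 = (EBIT − 594,000)(1 − t)/930,000.
Cancelling (1 − t) and cross-multiplying: 930,000·(EBIT − 92,000) = 1,810,000·(EBIT − 594,000).
EBIT × (1,810,000 − 930,000) = 594,000 × 1,810,000 − 92,000 × 930,000 = 989,580,000,000, so EBIT = 989,580,000,000 ÷ 880,000 = 1,124,522.73.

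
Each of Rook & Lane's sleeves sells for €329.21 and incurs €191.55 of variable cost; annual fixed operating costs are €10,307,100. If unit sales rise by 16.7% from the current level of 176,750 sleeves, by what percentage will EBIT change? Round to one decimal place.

At 176,750 units, contribution = 176,750 × €137.66 = €24,331,405.00.
Operating income = contribution − fixed costs = €24,331,405.00 − €10,307,100 = €14,024,305.00.
DOL = contribution ÷ EBIT = €24,331,405.00 ÷ €14,024,305.00 = 1.7349.
Operating income changes by 1.7349 × +16.7% = +29.0%.

+29.0%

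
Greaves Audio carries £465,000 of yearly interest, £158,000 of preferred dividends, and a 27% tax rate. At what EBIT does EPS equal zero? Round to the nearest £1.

Preferred dividends are paid after tax, so their pre-tax equivalent is £158,000 ÷ (1 − 0.27) = £216,438.36.
EPS = 0 when EBIT covers interest plus the pre-tax preferred burden: £465,000 + £216,438.36 = £681,438.36.

£681,438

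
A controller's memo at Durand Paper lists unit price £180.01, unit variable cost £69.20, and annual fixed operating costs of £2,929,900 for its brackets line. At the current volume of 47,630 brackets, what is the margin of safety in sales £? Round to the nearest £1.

Unit CM = price − variable cost = £180.01 − £69.20 = £110.81. Break-even units = £2,929,900 ÷ £110.81 = 26,440.75; break-even revenue = 26,440.75 × £180.01 = £4,759,600.21.
Actual sales revenue = 47,630 × £180.01 = £8,573,876.30.
Margin of safety = £8,573,876.30 − £4,759,600.21 = £3,814,276.

£3,814,276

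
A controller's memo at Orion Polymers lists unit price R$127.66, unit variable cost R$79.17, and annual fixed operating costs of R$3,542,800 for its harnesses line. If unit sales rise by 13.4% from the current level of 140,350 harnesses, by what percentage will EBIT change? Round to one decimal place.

+28.0%

Contribution at this volume is 140,350 × R$48.49 = R$6,805,571.50.
EBIT = R$6,805,571.50 − R$3,542,800 = R$3,262,771.50.
DOL = contribution ÷ EBIT = R$6,805,571.50 ÷ R$3,262,771.50 = 2.0858.
Operating income changes by 2.0858 × +13.4% = +28.0%.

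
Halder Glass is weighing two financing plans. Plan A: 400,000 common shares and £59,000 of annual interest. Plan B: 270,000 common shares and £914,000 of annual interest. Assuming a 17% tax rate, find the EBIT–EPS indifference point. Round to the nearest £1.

£2,689,769

At indifference, (EBIT − 59,000)(1 − t)/400,000 = (EBIT − 914,000)(1 − t)/270,000.
Cancelling (1 − t) and cross-multiplying: 270,000·(EBIT − 59,000) = 400,000·(EBIT − 914,000).
Solving, EBIT = (914,000·400,000 − 59,000·270,000) / (400,000 − 270,000) = 349,670,000,000 / 130,000 = 2,689,769.23.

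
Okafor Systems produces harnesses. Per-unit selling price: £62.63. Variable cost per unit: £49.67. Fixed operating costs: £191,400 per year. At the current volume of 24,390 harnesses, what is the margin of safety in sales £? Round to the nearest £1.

Each unit contributes £62.63 − £49.67 = £12.96. Break-even units = £191,400 ÷ £12.96 = 14,768.52; break-even revenue = 14,768.52 × £62.63 = £924,952.31.
Actual sales revenue = 24,390 × £62.63 = £1,527,545.70.
Margin of safety = £1,527,545.70 − £924,952.31 = £602,593.

£602,593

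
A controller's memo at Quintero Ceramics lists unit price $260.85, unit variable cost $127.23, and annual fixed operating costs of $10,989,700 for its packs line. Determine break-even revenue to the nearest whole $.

$21,453,849

CM per unit = $260.85 − $127.23 = $133.62; CM ratio = $133.62 / $260.85 = 0.5122.
Break-even revenue = fixed costs × price ÷ CM = $10,989,700 × $260.85 ÷ $133.62 = $21,453,849.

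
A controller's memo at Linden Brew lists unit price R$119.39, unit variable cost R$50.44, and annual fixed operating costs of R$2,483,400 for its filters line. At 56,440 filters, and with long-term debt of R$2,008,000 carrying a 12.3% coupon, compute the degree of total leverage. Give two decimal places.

At 56,440 units, contribution = 56,440 × R$68.95 = R$3,891,538.00.
Operating income = contribution − fixed costs = R$3,891,538.00 − R$2,483,400 = R$1,408,138.00. Interest = R$246,984.00.
DOL = R$3,891,538.00 ÷ R$1,408,138.00 = 2.7636; DFL = R$1,408,138.00 ÷ R$1,161,154.00 = 1.2127.
DCL = DOL × DFL = 2.7636 × 1.2127 = 3.3514.

3.35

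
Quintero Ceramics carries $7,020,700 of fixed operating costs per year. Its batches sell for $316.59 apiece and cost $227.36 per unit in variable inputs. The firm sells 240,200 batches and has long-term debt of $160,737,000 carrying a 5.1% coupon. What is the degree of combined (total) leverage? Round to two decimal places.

3.45

Total contribution margin = 240,200 × $89.23 = $21,433,046.00.
Subtracting fixed costs: EBIT = $21,433,046.00 − $7,020,700 = $14,412,346.00. Interest = $8,197,587.00.
DOL = $21,433,046.00 ÷ $14,412,346.00 = 1.4871; DFL = $14,412,346.00 ÷ $6,214,759.00 = 2.3191.
DCL = DOL × DFL = 1.4871 × 2.3191 = 3.4487.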